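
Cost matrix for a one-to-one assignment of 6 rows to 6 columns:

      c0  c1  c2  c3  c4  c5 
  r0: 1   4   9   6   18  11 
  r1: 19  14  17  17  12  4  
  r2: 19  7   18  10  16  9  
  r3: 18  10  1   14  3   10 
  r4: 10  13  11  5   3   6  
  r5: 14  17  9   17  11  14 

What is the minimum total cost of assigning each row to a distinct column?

Minimum assignment cost: 29

one of 2 optimal assignments: row0→col0 (cost 1), row1→col5 (cost 4), row2→col1 (cost 7), row3→col2 (cost 1), row4→col3 (cost 5), row5→col4 (cost 11)
total = 1 + 4 + 7 + 1 + 5 + 11 = 29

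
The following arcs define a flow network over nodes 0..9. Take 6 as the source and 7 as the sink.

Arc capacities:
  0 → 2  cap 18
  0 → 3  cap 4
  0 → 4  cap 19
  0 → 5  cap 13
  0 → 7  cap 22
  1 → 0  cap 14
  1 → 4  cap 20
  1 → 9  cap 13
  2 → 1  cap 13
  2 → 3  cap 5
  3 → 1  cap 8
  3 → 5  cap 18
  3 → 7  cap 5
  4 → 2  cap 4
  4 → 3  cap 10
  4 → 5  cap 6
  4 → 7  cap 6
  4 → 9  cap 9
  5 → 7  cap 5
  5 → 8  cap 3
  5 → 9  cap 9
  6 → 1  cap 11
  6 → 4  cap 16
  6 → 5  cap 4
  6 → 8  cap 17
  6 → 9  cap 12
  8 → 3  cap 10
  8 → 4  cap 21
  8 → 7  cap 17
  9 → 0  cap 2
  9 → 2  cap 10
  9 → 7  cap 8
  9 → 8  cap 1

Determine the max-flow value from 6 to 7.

Maximum flow value: 57

augment #1: 6→4→7 bottleneck 6, total now 6
augment #2: 6→5→7 bottleneck 4, total now 10
augment #3: 6→8→7 bottleneck 17, total now 27
augment #4: 6→9→7 bottleneck 8, total now 35
augment #5: 6→1→0→7 bottleneck 11, total now 46
augment #6: 6→4→3→7 bottleneck 5, total now 51
augment #7: 6→4→5→7 bottleneck 1, total now 52
augment #8: 6→9→0→7 bottleneck 2, total now 54
augment #9: 6→4→2→1→0→7 bottleneck 3, total now 57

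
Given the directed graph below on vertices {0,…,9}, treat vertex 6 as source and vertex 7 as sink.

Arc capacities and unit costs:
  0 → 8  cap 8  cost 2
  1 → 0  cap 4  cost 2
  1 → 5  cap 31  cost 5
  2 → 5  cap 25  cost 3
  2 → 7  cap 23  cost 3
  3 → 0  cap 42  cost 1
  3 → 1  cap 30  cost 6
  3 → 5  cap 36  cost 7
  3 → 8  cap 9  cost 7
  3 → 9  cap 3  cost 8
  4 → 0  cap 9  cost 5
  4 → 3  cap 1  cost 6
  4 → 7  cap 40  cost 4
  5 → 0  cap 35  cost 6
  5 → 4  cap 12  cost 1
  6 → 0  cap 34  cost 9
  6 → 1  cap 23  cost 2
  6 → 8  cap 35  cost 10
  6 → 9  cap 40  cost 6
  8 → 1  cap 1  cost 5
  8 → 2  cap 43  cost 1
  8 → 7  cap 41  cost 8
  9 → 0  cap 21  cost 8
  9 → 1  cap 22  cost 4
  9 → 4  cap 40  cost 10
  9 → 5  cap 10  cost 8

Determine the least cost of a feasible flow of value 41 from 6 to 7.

shortest-cost path #1: 6→1→0→8→2→7 push 4 @ unit cost 10 (adds 40)
shortest-cost path #2: 6→1→5→4→7 push 12 @ unit cost 12 (adds 144)
shortest-cost path #3: 6→8→2→7 push 19 @ unit cost 14 (adds 266)
shortest-cost path #4: 6→8→7 push 6 @ unit cost 18 (adds 108)
total cost = 558

Minimum cost for 41 units: 558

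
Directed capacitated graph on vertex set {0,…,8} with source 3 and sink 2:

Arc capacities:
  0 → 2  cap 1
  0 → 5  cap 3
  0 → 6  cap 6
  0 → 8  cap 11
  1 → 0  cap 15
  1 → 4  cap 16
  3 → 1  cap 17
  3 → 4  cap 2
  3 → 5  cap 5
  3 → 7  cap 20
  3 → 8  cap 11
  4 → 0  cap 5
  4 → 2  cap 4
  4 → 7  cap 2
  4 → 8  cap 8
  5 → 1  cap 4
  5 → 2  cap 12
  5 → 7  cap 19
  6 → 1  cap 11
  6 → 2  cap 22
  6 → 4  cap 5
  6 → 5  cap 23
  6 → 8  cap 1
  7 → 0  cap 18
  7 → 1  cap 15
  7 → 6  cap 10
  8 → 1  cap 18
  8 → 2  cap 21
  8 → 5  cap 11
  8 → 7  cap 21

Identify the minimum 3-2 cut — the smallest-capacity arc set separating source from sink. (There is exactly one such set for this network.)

augment #1: 3→4→2 push 2
augment #2: 3→5→2 push 5
augment #3: 3→8→2 push 11
augment #4: 3→1→0→2 push 1
augment #5: 3→1→4→2 push 2
augment #6: 3→7→6→2 push 10
augment #7: 3→1→0→5→2 push 3
augment #8: 3→1→0→6→2 push 6
augment #9: 3→1→0→8→2 push 5
augment #10: 3→7→0→8→2 push 5
augment #11: 3→7→0→8→5→2 push 1
augment #12: 3→7→1→4→8→5→2 push 3
max flow = 54; residual-reachable set from 3 gives S-side
cut edges (S→T): {(0,2), (0,6), (4,2), (5,2), (7,6), (8,2)} total cap 54

Min-cut arcs: {(0,2), (0,6), (4,2), (5,2), (7,6), (8,2)} (total capacity 54)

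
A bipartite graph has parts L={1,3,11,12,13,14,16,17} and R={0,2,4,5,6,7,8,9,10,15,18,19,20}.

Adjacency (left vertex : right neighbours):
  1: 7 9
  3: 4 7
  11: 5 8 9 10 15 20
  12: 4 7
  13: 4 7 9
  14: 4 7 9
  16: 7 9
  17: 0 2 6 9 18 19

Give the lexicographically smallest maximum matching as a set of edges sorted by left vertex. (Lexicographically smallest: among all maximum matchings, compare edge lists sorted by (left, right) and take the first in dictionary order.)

|M| = 5 (so the lex-smallest maximum matching has 5 edges)
process left vertices in ascending order; for each, take the smallest-labelled available neighbour that still permits 5 edges overall, or leave it unmatched if none does
lex-smallest matching: {1-7, 3-4, 11-5, 13-9, 17-0}

Lex-smallest maximum matching: {(1,7), (3,4), (11,5), (13,9), (17,0)}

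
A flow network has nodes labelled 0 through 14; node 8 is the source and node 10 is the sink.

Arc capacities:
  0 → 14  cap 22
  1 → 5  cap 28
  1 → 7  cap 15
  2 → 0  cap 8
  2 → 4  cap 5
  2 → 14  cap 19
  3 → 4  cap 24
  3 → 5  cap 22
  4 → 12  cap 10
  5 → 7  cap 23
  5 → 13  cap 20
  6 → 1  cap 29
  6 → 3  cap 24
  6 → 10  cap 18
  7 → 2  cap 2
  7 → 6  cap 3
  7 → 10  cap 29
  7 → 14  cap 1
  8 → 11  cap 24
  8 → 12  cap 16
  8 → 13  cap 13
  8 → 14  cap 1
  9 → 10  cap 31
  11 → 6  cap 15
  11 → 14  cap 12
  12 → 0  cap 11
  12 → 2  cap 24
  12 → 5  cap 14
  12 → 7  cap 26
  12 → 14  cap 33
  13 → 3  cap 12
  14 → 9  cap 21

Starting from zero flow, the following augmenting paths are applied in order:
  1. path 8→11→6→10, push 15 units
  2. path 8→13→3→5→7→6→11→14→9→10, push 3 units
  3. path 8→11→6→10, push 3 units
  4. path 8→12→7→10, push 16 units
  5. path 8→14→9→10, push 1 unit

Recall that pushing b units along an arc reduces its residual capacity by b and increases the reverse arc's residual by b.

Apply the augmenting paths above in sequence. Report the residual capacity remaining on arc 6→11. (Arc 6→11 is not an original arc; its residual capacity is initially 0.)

after path 1 (8→11→6→10, push 15): res(6,11)=15
after path 2 (8→13→3→5→7→6→11→14→9→10, push 3): res(6,11)=12
after path 3 (8→11→6→10, push 3): res(6,11)=15
after path 4 (8→12→7→10, push 16): res(6,11)=15
after path 5 (8→14→9→10, push 1): res(6,11)=15

Residual capacity of (6,11): 15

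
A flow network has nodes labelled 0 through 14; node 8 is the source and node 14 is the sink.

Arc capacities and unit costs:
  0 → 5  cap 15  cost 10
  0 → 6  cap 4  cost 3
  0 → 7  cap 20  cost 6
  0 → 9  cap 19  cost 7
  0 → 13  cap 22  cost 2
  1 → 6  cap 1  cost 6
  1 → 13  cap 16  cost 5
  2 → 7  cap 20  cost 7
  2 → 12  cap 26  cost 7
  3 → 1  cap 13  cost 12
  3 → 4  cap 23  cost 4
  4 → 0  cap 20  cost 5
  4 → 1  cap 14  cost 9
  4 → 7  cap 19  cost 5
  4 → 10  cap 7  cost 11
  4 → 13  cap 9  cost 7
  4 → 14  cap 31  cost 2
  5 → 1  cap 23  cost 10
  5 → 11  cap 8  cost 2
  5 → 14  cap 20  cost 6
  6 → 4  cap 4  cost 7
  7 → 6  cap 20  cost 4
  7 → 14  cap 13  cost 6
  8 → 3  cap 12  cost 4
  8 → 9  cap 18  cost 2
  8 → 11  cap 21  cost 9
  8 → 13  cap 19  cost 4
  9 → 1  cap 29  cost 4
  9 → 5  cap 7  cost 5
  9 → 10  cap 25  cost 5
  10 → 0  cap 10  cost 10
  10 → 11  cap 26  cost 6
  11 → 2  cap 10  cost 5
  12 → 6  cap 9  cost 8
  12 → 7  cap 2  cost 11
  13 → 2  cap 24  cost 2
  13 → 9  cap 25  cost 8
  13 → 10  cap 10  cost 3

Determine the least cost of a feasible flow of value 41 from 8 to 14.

shortest-cost path #1: 8→3→4→14 push 12 @ unit cost 10 (adds 120)
shortest-cost path #2: 8→9→5→14 push 7 @ unit cost 13 (adds 91)
shortest-cost path #3: 8→13→2→7→14 push 13 @ unit cost 19 (adds 247)
shortest-cost path #4: 8→9→1→6→4→14 push 1 @ unit cost 21 (adds 21)
shortest-cost path #5: 8→13→2→7→6→4→14 push 3 @ unit cost 26 (adds 78)
shortest-cost path #6: 8→9→10→0→5→14 push 5 @ unit cost 33 (adds 165)
total cost = 722

Minimum cost for 41 units: 722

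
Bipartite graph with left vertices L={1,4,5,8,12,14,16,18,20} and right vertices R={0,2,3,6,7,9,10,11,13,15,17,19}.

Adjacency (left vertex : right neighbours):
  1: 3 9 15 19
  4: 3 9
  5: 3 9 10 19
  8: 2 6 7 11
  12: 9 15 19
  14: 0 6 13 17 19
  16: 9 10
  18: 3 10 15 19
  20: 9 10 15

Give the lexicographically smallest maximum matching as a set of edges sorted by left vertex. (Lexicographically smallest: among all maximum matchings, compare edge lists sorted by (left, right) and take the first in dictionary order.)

Lex-smallest maximum matching: {(1,3), (4,9), (5,10), (8,2), (12,15), (14,0), (18,19)}

|M| = 7 (so the lex-smallest maximum matching has 7 edges)
process left vertices in ascending order; for each, take the smallest-labelled available neighbour that still permits 7 edges overall, or leave it unmatched if none does
lex-smallest matching: {1-3, 4-9, 5-10, 8-2, 12-15, 14-0, 18-19}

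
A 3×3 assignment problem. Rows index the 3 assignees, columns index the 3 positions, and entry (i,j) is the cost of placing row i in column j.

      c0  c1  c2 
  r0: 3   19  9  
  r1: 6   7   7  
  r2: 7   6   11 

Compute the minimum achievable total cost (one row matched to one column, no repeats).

optimal assignment: row0→col0 (cost 3), row1→col2 (cost 7), row2→col1 (cost 6)
total = 3 + 7 + 6 = 16

Minimum assignment cost: 16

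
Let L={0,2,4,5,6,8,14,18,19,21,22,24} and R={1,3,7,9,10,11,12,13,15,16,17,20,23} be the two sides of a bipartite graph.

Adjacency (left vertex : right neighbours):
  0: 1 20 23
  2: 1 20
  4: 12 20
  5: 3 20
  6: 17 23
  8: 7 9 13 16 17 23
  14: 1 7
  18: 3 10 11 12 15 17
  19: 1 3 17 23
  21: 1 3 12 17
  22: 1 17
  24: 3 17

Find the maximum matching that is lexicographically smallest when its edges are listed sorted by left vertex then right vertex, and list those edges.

|M| = 9 (so the lex-smallest maximum matching has 9 edges)
process left vertices in ascending order; for each, take the smallest-labelled available neighbour that still permits 9 edges overall, or leave it unmatched if none does
lex-smallest matching: {0-1, 2-20, 4-12, 5-3, 6-17, 8-9, 14-7, 18-10, 19-23}

Lex-smallest maximum matching: {(0,1), (2,20), (4,12), (5,3), (6,17), (8,9), (14,7), (18,10), (19,23)}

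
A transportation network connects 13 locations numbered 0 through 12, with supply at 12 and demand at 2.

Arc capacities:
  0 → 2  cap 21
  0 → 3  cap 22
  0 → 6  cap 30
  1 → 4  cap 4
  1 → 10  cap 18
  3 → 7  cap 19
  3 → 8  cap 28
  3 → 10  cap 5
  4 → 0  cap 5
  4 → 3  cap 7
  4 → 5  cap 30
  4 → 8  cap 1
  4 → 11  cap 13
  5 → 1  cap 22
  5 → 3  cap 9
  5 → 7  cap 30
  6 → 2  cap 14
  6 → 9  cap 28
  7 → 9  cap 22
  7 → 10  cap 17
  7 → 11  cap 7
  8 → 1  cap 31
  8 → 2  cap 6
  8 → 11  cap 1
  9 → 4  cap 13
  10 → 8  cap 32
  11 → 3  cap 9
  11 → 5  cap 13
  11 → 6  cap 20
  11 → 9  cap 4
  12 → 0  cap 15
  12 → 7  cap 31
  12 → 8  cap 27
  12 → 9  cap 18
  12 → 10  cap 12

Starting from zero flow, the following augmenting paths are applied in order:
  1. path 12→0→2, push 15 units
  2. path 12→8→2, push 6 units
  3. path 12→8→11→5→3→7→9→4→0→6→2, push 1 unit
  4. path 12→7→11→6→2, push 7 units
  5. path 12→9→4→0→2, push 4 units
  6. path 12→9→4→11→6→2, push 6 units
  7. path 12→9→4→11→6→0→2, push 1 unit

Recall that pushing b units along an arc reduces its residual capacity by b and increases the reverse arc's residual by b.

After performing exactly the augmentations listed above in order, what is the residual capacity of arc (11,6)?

Residual capacity of (11,6): 6

after path 1 (12→0→2, push 15): res(11,6)=20
after path 2 (12→8→2, push 6): res(11,6)=20
after path 3 (12→8→11→5→3→7→9→4→0→6→2, push 1): res(11,6)=20
after path 4 (12→7→11→6→2, push 7): res(11,6)=13
after path 5 (12→9→4→0→2, push 4): res(11,6)=13
after path 6 (12→9→4→11→6→2, push 6): res(11,6)=7
after path 7 (12→9→4→11→6→0→2, push 1): res(11,6)=6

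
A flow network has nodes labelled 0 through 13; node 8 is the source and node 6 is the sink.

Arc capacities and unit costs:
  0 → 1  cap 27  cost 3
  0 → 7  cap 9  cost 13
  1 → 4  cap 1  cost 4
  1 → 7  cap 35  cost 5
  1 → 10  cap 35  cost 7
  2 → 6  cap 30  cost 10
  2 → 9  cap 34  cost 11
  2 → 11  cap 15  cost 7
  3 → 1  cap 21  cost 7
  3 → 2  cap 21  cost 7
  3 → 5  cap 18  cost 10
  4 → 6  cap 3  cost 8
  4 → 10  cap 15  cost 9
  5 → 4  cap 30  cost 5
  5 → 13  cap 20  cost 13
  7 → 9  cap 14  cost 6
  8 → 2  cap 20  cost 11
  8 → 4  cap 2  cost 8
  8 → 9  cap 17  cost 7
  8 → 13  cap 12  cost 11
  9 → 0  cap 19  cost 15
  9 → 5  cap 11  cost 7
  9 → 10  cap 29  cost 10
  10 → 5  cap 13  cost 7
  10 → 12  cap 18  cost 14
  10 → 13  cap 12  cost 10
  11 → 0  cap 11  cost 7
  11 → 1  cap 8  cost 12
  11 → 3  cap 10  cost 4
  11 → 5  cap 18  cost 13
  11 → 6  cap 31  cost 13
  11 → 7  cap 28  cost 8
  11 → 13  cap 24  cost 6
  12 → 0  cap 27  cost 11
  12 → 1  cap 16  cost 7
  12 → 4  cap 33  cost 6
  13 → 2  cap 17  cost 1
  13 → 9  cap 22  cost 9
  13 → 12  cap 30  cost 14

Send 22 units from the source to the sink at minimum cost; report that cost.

shortest-cost path #1: 8→4→6 push 2 @ unit cost 16 (adds 32)
shortest-cost path #2: 8→2→6 push 20 @ unit cost 21 (adds 420)
total cost = 452

Minimum cost for 22 units: 452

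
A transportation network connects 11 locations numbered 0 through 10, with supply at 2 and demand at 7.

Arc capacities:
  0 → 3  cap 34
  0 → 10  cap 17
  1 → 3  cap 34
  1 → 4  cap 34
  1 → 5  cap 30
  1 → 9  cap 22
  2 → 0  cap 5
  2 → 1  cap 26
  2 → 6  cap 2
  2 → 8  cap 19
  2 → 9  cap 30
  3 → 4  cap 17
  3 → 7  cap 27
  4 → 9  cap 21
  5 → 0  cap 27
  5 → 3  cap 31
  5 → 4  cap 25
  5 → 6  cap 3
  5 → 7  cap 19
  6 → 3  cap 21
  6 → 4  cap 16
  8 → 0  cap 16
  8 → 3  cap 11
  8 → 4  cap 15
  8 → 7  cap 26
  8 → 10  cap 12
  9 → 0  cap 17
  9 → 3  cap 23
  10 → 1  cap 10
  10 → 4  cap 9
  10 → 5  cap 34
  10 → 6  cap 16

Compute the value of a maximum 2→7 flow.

Maximum flow value: 65

augment #1: 2→8→7 bottleneck 19, total now 19
augment #2: 2→0→3→7 bottleneck 5, total now 24
augment #3: 2→1→3→7 bottleneck 22, total now 46
augment #4: 2→1→5→7 bottleneck 4, total now 50
augment #5: 2→6→3→1→5→7 bottleneck 2, total now 52
augment #6: 2→9→0→10→5→7 bottleneck 13, total now 65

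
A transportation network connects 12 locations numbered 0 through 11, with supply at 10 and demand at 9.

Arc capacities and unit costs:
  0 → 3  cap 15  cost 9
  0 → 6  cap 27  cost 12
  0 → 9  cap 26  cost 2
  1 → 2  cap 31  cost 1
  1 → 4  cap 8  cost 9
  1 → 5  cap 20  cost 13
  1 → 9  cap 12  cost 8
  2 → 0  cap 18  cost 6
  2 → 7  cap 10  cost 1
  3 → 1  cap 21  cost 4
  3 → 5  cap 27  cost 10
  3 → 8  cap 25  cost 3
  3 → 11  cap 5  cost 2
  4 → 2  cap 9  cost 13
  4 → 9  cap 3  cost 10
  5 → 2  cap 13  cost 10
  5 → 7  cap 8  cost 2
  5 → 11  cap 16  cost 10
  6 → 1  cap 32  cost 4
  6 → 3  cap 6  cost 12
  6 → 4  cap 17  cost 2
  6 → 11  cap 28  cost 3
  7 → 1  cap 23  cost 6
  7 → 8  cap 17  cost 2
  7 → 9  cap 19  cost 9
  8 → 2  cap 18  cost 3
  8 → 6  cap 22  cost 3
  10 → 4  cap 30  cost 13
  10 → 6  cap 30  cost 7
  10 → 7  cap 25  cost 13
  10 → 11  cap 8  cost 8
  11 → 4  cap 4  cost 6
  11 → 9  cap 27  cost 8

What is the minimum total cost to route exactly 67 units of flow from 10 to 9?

Minimum cost for 67 units: 1356

shortest-cost path #1: 10→11→9 push 8 @ unit cost 16 (adds 128)
shortest-cost path #2: 10→6→11→9 push 19 @ unit cost 18 (adds 342)
shortest-cost path #3: 10→6→1→9 push 11 @ unit cost 19 (adds 209)
shortest-cost path #4: 10→7→9 push 19 @ unit cost 22 (adds 418)
shortest-cost path #5: 10→4→9 push 3 @ unit cost 23 (adds 69)
shortest-cost path #6: 10→7→8→2→0→9 push 6 @ unit cost 26 (adds 156)
shortest-cost path #7: 10→4→2→0→9 push 1 @ unit cost 34 (adds 34)
total cost = 1356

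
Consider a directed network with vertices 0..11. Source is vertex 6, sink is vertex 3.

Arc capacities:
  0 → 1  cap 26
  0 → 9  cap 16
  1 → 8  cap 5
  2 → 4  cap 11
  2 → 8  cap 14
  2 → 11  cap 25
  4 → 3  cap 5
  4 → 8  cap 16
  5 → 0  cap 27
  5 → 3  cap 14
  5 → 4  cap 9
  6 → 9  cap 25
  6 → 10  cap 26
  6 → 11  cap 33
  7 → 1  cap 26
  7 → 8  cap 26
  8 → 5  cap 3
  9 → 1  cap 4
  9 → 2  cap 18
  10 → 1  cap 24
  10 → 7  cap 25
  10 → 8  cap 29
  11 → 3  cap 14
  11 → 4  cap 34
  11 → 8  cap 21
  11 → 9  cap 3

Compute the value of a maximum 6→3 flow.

Maximum flow value: 22

augment #1: 6→11→3 bottleneck 14, total now 14
augment #2: 6→11→4→3 bottleneck 5, total now 19
augment #3: 6→10→8→5→3 bottleneck 3, total now 22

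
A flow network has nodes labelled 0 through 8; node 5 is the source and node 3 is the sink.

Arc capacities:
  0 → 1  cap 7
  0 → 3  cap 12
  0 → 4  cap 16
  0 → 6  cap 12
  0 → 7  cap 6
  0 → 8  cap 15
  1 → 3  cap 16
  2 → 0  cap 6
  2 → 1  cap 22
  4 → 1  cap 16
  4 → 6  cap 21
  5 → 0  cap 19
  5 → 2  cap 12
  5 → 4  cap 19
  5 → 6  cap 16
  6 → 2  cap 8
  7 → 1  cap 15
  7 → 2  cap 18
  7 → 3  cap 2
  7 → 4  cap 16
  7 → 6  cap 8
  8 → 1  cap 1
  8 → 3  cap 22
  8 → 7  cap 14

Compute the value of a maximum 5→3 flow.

Maximum flow value: 41

augment #1: 5→0→3 bottleneck 12, total now 12
augment #2: 5→0→1→3 bottleneck 7, total now 19
augment #3: 5→2→1→3 bottleneck 9, total now 28
augment #4: 5→2→0→7→3 bottleneck 2, total now 30
augment #5: 5→2→0→8→3 bottleneck 1, total now 31
augment #6: 5→4→1→0→8→3 bottleneck 7, total now 38
augment #7: 5→6→2→0→8→3 bottleneck 3, total now 41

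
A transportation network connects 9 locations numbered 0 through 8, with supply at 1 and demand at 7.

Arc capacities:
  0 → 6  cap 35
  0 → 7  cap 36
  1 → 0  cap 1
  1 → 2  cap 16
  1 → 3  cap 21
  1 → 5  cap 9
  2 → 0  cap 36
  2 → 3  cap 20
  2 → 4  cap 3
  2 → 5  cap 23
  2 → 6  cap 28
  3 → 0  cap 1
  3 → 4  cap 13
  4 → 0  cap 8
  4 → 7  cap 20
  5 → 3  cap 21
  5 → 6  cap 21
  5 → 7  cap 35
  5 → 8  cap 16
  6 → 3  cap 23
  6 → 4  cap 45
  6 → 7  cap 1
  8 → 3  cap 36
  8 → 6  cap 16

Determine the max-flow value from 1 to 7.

augment #1: 1→0→7 bottleneck 1, total now 1
augment #2: 1→5→7 bottleneck 9, total now 10
augment #3: 1→2→0→7 bottleneck 16, total now 26
augment #4: 1→3→0→7 bottleneck 1, total now 27
augment #5: 1→3→4→7 bottleneck 13, total now 40

Maximum flow value: 40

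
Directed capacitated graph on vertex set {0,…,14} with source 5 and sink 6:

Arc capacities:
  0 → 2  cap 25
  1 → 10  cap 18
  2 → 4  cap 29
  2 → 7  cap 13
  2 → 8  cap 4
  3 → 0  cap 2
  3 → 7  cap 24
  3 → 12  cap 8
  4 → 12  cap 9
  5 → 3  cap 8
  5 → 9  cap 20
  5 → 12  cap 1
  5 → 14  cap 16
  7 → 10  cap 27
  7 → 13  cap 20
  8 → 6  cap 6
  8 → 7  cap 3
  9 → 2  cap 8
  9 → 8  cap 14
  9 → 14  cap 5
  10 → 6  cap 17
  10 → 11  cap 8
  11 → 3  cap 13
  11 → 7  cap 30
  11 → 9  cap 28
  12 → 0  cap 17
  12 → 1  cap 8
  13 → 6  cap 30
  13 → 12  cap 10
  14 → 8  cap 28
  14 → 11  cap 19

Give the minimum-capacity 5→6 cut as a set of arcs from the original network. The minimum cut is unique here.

Min-cut arcs: {(7,13), (8,6), (10,6)} (total capacity 43)

augment #1: 5→9→8→6 push 6
augment #2: 5→3→7→10→6 push 8
augment #3: 5→12→1→10→6 push 1
augment #4: 5→9→2→7→10→6 push 8
augment #5: 5→9→8→7→13→6 push 3
augment #6: 5→14→11→7→13→6 push 16
augment #7: 5→9→14→11→7→13→6 push 1
max flow = 43; residual-reachable set from 5 gives S-side
cut edges (S→T): {(7,13), (8,6), (10,6)} total cap 43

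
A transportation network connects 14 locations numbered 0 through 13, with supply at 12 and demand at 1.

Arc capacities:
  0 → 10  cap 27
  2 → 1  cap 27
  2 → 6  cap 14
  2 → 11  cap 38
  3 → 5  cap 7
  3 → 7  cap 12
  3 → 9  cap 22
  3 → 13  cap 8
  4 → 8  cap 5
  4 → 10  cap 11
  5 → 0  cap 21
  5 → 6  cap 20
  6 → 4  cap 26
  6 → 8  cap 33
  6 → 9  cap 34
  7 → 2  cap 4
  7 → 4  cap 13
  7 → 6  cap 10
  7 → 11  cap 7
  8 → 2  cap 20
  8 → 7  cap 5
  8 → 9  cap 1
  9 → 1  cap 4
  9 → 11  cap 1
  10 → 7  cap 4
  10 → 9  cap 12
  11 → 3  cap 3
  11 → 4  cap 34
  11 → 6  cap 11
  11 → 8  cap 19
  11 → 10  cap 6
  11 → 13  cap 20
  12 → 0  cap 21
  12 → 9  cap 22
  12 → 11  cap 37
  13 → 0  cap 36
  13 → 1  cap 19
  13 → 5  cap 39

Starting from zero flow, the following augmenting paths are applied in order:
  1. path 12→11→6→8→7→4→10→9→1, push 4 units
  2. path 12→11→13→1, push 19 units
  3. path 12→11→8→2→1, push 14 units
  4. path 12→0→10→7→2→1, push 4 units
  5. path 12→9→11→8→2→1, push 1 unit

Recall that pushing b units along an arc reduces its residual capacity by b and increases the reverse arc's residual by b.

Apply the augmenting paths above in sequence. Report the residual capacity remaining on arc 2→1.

Residual capacity of (2,1): 8

after path 1 (12→11→6→8→7→4→10→9→1, push 4): res(2,1)=27
after path 2 (12→11→13→1, push 19): res(2,1)=27
after path 3 (12→11→8→2→1, push 14): res(2,1)=13
after path 4 (12→0→10→7→2→1, push 4): res(2,1)=9
after path 5 (12→9→11→8→2→1, push 1): res(2,1)=8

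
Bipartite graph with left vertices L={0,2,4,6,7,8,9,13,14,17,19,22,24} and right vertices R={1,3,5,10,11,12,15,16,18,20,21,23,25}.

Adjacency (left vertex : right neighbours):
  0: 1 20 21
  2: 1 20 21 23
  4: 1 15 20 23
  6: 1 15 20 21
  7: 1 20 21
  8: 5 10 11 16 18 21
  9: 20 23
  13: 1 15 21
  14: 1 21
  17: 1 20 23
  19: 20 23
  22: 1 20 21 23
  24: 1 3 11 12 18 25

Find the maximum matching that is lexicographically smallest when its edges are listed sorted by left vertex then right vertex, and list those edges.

Lex-smallest maximum matching: {(0,1), (2,20), (4,15), (6,21), (8,5), (9,23), (24,3)}

|M| = 7 (so the lex-smallest maximum matching has 7 edges)
process left vertices in ascending order; for each, take the smallest-labelled available neighbour that still permits 7 edges overall, or leave it unmatched if none does
lex-smallest matching: {0-1, 2-20, 4-15, 6-21, 8-5, 9-23, 24-3}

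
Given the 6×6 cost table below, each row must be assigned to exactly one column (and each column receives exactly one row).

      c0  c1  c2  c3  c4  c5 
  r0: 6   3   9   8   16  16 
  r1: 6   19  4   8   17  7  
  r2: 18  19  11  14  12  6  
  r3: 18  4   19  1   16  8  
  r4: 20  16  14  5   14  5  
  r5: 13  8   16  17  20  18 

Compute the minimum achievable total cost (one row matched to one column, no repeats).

Minimum assignment cost: 36

optimal assignment: row0→col0 (cost 6), row1→col2 (cost 4), row2→col4 (cost 12), row3→col3 (cost 1), row4→col5 (cost 5), row5→col1 (cost 8)
total = 6 + 4 + 12 + 1 + 5 + 8 = 36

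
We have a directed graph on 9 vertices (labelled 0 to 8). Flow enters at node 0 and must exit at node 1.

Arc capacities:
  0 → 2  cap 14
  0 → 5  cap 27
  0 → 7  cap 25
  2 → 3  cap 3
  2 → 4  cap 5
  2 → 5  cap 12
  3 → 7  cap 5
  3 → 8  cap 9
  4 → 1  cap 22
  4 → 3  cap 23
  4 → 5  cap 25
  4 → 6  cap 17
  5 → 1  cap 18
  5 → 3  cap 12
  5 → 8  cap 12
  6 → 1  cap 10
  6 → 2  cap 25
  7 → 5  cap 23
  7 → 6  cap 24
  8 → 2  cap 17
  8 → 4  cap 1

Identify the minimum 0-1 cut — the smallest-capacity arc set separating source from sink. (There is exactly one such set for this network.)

augment #1: 0→5→1 push 18
augment #2: 0→2→4→1 push 5
augment #3: 0→7→6→1 push 10
augment #4: 0→5→8→4→1 push 1
max flow = 34; residual-reachable set from 0 gives S-side
cut edges (S→T): {(2,4), (5,1), (6,1), (8,4)} total cap 34

Min-cut arcs: {(2,4), (5,1), (6,1), (8,4)} (total capacity 34)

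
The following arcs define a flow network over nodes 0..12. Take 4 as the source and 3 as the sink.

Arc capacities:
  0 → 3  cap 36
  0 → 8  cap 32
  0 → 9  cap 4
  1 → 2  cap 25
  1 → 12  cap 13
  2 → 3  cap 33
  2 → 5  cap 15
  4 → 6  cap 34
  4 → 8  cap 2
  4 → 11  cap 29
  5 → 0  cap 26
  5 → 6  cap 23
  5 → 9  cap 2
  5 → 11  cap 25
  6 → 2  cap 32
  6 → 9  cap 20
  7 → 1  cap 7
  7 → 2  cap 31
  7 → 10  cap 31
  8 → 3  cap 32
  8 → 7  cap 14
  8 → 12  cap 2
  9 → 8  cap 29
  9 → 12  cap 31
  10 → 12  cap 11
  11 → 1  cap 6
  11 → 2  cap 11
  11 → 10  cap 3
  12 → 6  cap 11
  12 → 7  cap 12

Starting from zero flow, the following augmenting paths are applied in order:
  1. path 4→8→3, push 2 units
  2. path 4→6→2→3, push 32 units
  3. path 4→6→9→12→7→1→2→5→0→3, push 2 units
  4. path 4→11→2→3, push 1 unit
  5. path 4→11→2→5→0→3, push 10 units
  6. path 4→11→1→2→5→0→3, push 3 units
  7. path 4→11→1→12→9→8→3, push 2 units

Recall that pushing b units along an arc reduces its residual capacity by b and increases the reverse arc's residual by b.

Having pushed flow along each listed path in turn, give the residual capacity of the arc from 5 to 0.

Residual capacity of (5,0): 11

after path 1 (4→8→3, push 2): res(5,0)=26
after path 2 (4→6→2→3, push 32): res(5,0)=26
after path 3 (4→6→9→12→7→1→2→5→0→3, push 2): res(5,0)=24
after path 4 (4→11→2→3, push 1): res(5,0)=24
after path 5 (4→11→2→5→0→3, push 10): res(5,0)=14
after path 6 (4→11→1→2→5→0→3, push 3): res(5,0)=11
after path 7 (4→11→1→12→9→8→3, push 2): res(5,0)=11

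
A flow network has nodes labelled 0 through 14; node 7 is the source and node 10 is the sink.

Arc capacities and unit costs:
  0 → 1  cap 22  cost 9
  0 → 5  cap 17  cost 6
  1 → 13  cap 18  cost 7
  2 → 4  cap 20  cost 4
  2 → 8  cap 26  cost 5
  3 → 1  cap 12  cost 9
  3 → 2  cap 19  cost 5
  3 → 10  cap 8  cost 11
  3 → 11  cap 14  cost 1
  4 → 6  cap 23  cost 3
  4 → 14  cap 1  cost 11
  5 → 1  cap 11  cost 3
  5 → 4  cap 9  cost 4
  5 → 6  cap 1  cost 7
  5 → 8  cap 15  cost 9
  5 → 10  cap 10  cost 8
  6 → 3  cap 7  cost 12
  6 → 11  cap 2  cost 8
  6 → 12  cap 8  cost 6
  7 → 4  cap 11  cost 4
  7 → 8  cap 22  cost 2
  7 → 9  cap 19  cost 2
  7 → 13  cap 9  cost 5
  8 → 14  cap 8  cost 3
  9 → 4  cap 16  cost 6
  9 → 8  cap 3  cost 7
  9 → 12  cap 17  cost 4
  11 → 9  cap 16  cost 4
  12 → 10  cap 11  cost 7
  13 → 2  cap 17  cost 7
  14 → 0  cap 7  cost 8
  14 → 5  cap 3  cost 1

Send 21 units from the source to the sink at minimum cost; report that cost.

shortest-cost path #1: 7→9→12→10 push 11 @ unit cost 13 (adds 143)
shortest-cost path #2: 7→8→14→5→10 push 3 @ unit cost 14 (adds 42)
shortest-cost path #3: 7→8→14→0→5→10 push 5 @ unit cost 27 (adds 135)
shortest-cost path #4: 7→4→6→3→10 push 2 @ unit cost 30 (adds 60)
total cost = 380

Minimum cost for 21 units: 380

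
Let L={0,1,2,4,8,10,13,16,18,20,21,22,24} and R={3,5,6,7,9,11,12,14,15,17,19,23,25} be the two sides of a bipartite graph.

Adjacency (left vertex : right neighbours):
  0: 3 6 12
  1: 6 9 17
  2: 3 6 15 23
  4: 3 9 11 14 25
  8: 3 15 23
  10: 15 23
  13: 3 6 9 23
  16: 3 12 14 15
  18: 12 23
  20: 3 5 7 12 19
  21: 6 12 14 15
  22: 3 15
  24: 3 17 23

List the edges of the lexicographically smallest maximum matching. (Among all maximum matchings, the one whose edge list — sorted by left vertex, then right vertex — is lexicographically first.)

Lex-smallest maximum matching: {(0,3), (1,6), (2,15), (4,11), (8,23), (13,9), (16,12), (20,5), (21,14), (24,17)}

|M| = 10 (so the lex-smallest maximum matching has 10 edges)
process left vertices in ascending order; for each, take the smallest-labelled available neighbour that still permits 10 edges overall, or leave it unmatched if none does
lex-smallest matching: {0-3, 1-6, 2-15, 4-11, 8-23, 13-9, 16-12, 20-5, 21-14, 24-17}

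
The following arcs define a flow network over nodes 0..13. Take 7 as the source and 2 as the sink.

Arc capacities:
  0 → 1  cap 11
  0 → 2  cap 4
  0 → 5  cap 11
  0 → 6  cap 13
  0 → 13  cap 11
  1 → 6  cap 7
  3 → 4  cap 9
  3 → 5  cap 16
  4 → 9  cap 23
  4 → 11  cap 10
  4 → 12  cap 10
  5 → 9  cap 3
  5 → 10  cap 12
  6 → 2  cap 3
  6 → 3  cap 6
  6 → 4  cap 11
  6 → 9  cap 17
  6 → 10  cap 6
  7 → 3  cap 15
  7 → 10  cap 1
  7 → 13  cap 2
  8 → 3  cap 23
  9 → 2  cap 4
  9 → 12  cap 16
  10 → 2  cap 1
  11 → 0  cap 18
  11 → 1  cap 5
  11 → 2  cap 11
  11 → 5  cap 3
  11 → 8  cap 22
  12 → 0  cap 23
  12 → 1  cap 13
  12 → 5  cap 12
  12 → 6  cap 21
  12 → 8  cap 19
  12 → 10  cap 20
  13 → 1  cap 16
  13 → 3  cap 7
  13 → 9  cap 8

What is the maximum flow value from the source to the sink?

Maximum flow value: 15

augment #1: 7→10→2 bottleneck 1, total now 1
augment #2: 7→13→9→2 bottleneck 2, total now 3
augment #3: 7→3→4→9→2 bottleneck 2, total now 5
augment #4: 7→3→4→11→2 bottleneck 7, total now 12
augment #5: 7→3→5→9→4→11→2 bottleneck 2, total now 14
augment #6: 7→3→5→9→12→0→2 bottleneck 1, total now 15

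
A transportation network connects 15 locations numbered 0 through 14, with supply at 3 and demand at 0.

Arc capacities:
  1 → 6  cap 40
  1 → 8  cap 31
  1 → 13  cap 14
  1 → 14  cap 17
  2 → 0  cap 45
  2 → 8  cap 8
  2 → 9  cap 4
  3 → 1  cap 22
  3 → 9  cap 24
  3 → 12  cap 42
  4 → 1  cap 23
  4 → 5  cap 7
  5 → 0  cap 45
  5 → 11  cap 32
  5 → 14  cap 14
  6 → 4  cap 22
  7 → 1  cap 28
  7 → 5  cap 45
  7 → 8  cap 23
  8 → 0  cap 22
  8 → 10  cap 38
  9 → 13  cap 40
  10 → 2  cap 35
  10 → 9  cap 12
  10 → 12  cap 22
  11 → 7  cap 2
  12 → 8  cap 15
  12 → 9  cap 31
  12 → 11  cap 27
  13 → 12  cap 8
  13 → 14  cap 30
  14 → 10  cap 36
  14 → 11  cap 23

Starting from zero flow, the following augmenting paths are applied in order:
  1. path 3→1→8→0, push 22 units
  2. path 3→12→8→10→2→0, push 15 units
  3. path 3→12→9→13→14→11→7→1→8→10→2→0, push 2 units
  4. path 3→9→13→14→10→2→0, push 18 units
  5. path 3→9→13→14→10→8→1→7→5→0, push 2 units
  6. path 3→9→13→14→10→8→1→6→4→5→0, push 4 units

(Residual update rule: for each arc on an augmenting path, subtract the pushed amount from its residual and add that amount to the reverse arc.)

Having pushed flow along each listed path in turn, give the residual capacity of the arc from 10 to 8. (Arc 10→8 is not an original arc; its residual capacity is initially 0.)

Residual capacity of (10,8): 11

after path 1 (3→1→8→0, push 22): res(10,8)=0
after path 2 (3→12→8→10→2→0, push 15): res(10,8)=15
after path 3 (3→12→9→13→14→11→7→1→8→10→2→0, push 2): res(10,8)=17
after path 4 (3→9→13→14→10→2→0, push 18): res(10,8)=17
after path 5 (3→9→13→14→10→8→1→7→5→0, push 2): res(10,8)=15
after path 6 (3→9→13→14→10→8→1→6→4→5→0, push 4): res(10,8)=11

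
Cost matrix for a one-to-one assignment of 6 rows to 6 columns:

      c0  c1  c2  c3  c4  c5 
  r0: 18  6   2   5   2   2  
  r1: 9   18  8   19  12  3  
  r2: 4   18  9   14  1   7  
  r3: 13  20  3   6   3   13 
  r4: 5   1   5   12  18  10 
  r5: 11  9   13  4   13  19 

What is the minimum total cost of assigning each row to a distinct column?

Minimum assignment cost: 17

one of 2 optimal assignments: row0→col2 (cost 2), row1→col5 (cost 3), row2→col0 (cost 4), row3→col4 (cost 3), row4→col1 (cost 1), row5→col3 (cost 4)
total = 2 + 3 + 4 + 3 + 1 + 4 = 17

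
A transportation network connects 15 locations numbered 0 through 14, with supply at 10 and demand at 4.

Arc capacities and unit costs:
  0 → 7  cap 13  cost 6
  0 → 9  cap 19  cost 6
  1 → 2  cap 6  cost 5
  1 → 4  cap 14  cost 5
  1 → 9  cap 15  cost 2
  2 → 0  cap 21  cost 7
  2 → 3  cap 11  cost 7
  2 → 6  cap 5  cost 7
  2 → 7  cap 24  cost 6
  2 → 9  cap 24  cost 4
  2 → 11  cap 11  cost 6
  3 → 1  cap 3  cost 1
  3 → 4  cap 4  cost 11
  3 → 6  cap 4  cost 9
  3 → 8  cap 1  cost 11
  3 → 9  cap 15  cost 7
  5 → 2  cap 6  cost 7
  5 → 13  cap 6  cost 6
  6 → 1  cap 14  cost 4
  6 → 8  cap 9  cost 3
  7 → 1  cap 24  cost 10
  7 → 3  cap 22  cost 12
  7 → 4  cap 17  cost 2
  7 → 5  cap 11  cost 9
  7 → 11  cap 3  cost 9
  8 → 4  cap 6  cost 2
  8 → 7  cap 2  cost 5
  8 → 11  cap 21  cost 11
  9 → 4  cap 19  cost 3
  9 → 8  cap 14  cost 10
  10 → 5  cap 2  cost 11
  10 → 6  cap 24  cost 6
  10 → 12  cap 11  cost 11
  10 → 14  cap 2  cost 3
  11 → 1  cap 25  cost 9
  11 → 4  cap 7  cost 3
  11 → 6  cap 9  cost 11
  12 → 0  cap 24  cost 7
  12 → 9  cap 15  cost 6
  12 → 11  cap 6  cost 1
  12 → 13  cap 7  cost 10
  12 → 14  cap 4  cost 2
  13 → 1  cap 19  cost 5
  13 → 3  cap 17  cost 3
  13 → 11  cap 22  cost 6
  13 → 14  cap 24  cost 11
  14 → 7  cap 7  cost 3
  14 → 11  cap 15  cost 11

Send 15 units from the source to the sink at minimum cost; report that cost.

Minimum cost for 15 units: 187

shortest-cost path #1: 10→14→7→4 push 2 @ unit cost 8 (adds 16)
shortest-cost path #2: 10→6→8→4 push 6 @ unit cost 11 (adds 66)
shortest-cost path #3: 10→12→11→4 push 6 @ unit cost 15 (adds 90)
shortest-cost path #4: 10→6→1→4 push 1 @ unit cost 15 (adds 15)
total cost = 187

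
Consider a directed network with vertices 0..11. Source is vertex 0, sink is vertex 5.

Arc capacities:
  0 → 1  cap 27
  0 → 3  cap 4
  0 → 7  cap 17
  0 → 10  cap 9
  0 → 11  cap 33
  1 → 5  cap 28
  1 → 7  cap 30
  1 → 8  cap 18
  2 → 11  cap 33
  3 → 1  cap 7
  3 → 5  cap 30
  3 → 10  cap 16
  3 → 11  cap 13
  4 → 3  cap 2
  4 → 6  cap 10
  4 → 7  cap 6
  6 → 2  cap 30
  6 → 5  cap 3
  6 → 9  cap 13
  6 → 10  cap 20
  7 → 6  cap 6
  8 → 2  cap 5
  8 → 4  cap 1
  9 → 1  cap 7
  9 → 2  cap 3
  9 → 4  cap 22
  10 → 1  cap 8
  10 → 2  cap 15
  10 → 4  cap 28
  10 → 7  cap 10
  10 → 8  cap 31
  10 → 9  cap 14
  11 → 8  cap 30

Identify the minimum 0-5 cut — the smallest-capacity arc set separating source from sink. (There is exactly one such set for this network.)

augment #1: 0→1→5 push 27
augment #2: 0→3→5 push 4
augment #3: 0→7→6→5 push 3
augment #4: 0→10→1→5 push 1
augment #5: 0→10→4→3→5 push 2
max flow = 37; residual-reachable set from 0 gives S-side
cut edges (S→T): {(0,3), (1,5), (4,3), (6,5)} total cap 37

Min-cut arcs: {(0,3), (1,5), (4,3), (6,5)} (total capacity 37)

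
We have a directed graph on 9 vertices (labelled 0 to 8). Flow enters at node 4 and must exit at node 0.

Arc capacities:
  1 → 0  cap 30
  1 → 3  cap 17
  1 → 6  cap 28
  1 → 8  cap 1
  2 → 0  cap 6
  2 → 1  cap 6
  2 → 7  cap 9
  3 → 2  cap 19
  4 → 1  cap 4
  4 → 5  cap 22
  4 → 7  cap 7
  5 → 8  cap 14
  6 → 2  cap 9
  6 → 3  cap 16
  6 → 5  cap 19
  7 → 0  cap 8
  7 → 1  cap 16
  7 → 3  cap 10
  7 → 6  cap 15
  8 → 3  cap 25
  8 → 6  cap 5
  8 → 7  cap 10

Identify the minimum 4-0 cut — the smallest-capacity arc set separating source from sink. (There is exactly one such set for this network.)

augment #1: 4→1→0 push 4
augment #2: 4→7→0 push 7
augment #3: 4→5→8→7→0 push 1
augment #4: 4→5→8→3→2→0 push 6
augment #5: 4→5→8→7→1→0 push 7
max flow = 25; residual-reachable set from 4 gives S-side
cut edges (S→T): {(4,1), (4,7), (5,8)} total cap 25

Min-cut arcs: {(4,1), (4,7), (5,8)} (total capacity 25)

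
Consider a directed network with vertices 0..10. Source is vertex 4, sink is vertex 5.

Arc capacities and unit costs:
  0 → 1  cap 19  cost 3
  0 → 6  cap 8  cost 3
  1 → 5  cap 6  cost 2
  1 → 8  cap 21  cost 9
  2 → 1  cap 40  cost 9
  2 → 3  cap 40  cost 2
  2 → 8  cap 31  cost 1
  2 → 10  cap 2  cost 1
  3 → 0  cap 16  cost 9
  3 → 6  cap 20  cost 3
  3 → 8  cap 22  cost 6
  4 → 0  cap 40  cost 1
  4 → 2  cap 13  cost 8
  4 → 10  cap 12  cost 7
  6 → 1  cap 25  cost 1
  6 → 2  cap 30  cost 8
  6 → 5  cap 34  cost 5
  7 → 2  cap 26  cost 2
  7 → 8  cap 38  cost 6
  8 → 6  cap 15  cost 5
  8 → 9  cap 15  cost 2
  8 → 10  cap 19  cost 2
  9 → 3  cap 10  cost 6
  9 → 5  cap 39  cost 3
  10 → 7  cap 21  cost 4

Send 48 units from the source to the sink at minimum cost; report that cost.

shortest-cost path #1: 4→0→1→5 push 6 @ unit cost 6 (adds 36)
shortest-cost path #2: 4→0→6→5 push 8 @ unit cost 9 (adds 72)
shortest-cost path #3: 4→2→8→9→5 push 13 @ unit cost 14 (adds 182)
shortest-cost path #4: 4→0→1→8→9→5 push 2 @ unit cost 18 (adds 36)
shortest-cost path #5: 4→0→1→8→2→3→6→5 push 11 @ unit cost 22 (adds 242)
shortest-cost path #6: 4→10→7→2→3→6→5 push 8 @ unit cost 23 (adds 184)
total cost = 752

Minimum cost for 48 units: 752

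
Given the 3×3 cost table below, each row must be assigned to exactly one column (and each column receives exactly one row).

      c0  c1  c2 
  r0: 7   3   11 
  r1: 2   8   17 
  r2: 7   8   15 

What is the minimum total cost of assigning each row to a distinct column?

Minimum assignment cost: 20

optimal assignment: row0→col1 (cost 3), row1→col0 (cost 2), row2→col2 (cost 15)
total = 3 + 2 + 15 = 20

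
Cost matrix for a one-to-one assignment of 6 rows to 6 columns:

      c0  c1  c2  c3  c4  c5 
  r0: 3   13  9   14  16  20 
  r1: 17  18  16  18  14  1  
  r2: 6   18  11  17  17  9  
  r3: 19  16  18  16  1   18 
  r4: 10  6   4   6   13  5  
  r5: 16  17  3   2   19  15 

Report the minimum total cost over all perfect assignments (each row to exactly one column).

optimal assignment: row0→col0 (cost 3), row1→col5 (cost 1), row2→col2 (cost 11), row3→col4 (cost 1), row4→col1 (cost 6), row5→col3 (cost 2)
total = 3 + 1 + 11 + 1 + 6 + 2 = 24

Minimum assignment cost: 24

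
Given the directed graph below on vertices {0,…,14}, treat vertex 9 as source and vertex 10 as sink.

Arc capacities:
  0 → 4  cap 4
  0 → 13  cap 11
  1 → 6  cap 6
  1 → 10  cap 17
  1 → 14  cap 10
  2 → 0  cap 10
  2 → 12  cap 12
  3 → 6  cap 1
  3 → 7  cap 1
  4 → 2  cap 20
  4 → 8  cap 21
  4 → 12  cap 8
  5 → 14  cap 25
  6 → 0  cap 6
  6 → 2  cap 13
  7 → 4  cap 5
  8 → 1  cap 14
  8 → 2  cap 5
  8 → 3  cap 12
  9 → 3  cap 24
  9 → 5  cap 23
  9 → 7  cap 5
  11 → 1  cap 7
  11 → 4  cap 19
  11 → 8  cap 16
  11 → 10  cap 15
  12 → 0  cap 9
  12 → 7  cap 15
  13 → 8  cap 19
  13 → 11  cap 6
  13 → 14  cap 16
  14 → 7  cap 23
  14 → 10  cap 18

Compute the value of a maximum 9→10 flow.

Maximum flow value: 24

augment #1: 9→5→14→10 bottleneck 18, total now 18
augment #2: 9→7→4→8→1→10 bottleneck 5, total now 23
augment #3: 9→3→6→0→13→11→10 bottleneck 1, total now 24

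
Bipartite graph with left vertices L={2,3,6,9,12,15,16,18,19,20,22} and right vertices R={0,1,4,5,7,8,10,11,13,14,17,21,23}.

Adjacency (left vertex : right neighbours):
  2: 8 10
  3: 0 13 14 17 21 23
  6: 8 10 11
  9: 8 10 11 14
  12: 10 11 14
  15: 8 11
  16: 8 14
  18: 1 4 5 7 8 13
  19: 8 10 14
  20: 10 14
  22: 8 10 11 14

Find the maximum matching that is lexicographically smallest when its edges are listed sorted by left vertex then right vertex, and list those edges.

|M| = 6 (so the lex-smallest maximum matching has 6 edges)
process left vertices in ascending order; for each, take the smallest-labelled available neighbour that still permits 6 edges overall, or leave it unmatched if none does
lex-smallest matching: {2-8, 3-0, 6-10, 9-11, 12-14, 18-1}

Lex-smallest maximum matching: {(2,8), (3,0), (6,10), (9,11), (12,14), (18,1)}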